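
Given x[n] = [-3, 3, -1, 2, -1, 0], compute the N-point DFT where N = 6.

X[k] = Σ(n=0 to 5) x[n] · ω_6^(nk)
where ω_6 = e^(-2πi/6)

Computing each X[k]:
X[0] = 0
X[1] = -2.5000-2.5981i
X[2] = -1.5000-2.5981i
X[3] = -10
X[4] = -1.5000+2.5981i
X[5] = -2.5000+2.5981i

X = [0, -2.5000-2.5981i, -1.5000-2.5981i, -10, -1.5000+2.5981i, -2.5000+2.5981i]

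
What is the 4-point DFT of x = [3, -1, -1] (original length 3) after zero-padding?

Original 3-point DFT: [1, 4, 4]
Zero-padded 4-point DFT provides frequency interpolation.

DFT_4([x, 0, ...]) = [1, 4+1i, 3, 4-1i]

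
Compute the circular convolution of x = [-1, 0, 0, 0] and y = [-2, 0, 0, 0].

(x ⊛ y)[n] = Σ(m=0 to 3) x[m] · y[(n-m) mod 4]

Computing each output sample:
(x ⊛ y)[0] = 2
(x ⊛ y)[1] = 0
(x ⊛ y)[2] = 0
(x ⊛ y)[3] = 0

x ⊛ y = [2, 0, 0, 0]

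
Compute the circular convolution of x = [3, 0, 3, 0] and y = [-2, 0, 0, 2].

(x ⊛ y)[n] = Σ(m=0 to 3) x[m] · y[(n-m) mod 4]

Computing each output sample:
(x ⊛ y)[0] = -6
(x ⊛ y)[1] = 6
(x ⊛ y)[2] = -6
(x ⊛ y)[3] = 6

x ⊛ y = [-6, 6, -6, 6]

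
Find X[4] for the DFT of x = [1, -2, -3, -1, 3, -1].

X[4] = Σ(n=0 to 5) x[n] · ω_6^(4n) where ω_6 = e^(-2πi/6)
= (1)·ω_6^0 + (-2)·ω_6^4 + (-3)·ω_6^8 + (-1)·ω_6^12 + (3)·ω_6^16 + (-1)·ω_6^20

X[4] = 1.5000+4.3301i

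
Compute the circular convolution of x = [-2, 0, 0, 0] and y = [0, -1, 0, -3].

(x ⊛ y)[n] = Σ(m=0 to 3) x[m] · y[(n-m) mod 4]

Computing each output sample:
(x ⊛ y)[0] = 0
(x ⊛ y)[1] = 2
(x ⊛ y)[2] = 0
(x ⊛ y)[3] = 6

x ⊛ y = [0, 2, 0, 6]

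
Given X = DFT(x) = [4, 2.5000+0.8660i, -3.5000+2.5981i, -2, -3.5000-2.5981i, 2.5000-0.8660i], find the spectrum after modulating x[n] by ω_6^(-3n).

Modulation property: DFT(ω_6^(-3n)·x[n]) = X[(k-3) mod 6], so circularly shift X by 3 positions.

X[k-3] = [-2, -3.5000-2.5981i, 2.5000-0.8660i, 4, 2.5000+0.8660i, -3.5000+2.5981i]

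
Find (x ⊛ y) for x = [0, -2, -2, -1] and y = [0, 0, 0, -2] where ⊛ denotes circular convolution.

(x ⊛ y)[n] = Σ(m=0 to 3) x[m] · y[(n-m) mod 4]

Computing each output sample:
(x ⊛ y)[0] = 4
(x ⊛ y)[1] = 4
(x ⊛ y)[2] = 2
(x ⊛ y)[3] = 0

x ⊛ y = [4, 4, 2, 0]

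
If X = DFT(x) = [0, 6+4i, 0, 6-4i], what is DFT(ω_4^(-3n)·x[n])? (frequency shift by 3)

Modulation property: DFT(ω_4^(-3n)·x[n]) = X[(k-3) mod 4], so circularly shift X by 3 positions.

X[k-3] = [6+4i, 0, 6-4i, 0]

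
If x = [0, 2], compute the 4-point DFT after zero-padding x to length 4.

Original 2-point DFT: [2, -2]
Zero-padded 4-point DFT provides frequency interpolation.

DFT_4([x, 0, ...]) = [2, -2i, -2, 2i]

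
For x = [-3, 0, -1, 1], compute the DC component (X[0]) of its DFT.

X[0] = Σ(n=0 to 3) x[n] · ω_4^0 = Σ x[n]
= (-3) + (0) + (-1) + (1)

X[0] = -3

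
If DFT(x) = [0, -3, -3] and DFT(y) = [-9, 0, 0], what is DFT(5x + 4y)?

By linearity: DFT(5x + 4y) = 5·DFT(x) + 4·DFT(y)
= 5·[0, -3, -3] + 4·[-9, 0, 0]

Computing element-wise:
Z[0] = 5·(0) + 4·(-9) = -36
Z[1] = 5·(-3) + 4·(0) = -15
Z[2] = 5·(-3) + 4·(0) = -15

DFT(5x + 4y) = 5·X + 4·Y = [-36, -15, -15]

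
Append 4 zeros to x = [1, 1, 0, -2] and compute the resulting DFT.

Original 4-point DFT: [0, 1-3i, 2, 1+3i]
Zero-padded 8-point DFT provides frequency interpolation.

DFT_8([x, 0, ...]) = [0, 3.1213+0.7071i, 1-3i, -1.1213+0.7071i, 2, -1.1213-0.7071i, 1+3i, 3.1213-0.7071i]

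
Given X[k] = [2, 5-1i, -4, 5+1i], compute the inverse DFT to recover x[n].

x[n] = (1/4) Σ(k=0 to 3) X[k] · e^(2πikn/4)

Computing each x[n]:
x[0] = 2
x[1] = 2
x[2] = -3
x[3] = 1

x = [2, 2, -3, 1]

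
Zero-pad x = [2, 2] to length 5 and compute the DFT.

Original 2-point DFT: [4, 0]
Zero-padded 5-point DFT provides frequency interpolation.

DFT_5([x, 0, ...]) = [4, 2.6180-1.9021i, 0.3820-1.1756i, 0.3820+1.1756i, 2.6180+1.9021i]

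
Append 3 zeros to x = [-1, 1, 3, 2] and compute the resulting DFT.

Original 4-point DFT: [5, -4+1i, -1, -4-1i]
Zero-padded 7-point DFT provides frequency interpolation.

DFT_7([x, 0, ...]) = [5, -2.8460-4.5744i, -2.6784+1.8904i, -0.4755-0.0382i, -0.4755+0.0382i, -2.6784-1.8904i, -2.8460+4.5744i]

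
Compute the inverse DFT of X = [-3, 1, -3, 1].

x[n] = (1/4) Σ(k=0 to 3) X[k] · e^(2πikn/4)

Computing each x[n]:
x[0] = -1
x[1] = 0
x[2] = -2
x[3] = 0

x = [-1, 0, -2, 0]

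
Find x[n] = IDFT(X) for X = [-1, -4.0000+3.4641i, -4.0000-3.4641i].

x[n] = (1/3) Σ(k=0 to 2) X[k] · e^(2πikn/3)

Computing each x[n]:
x[0] = -3
x[1] = -1
x[2] = 3

x = [-3, -1, 3]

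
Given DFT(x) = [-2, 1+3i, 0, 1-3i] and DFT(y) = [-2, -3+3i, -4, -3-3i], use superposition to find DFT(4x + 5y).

By linearity: DFT(4x + 5y) = 4·DFT(x) + 5·DFT(y)
= 4·[-2, 1+3i, 0, 1-3i] + 5·[-2, -3+3i, -4, -3-3i]

Computing element-wise:
Z[0] = 4·(-2) + 5·(-2) = -18
Z[1] = 4·(1+3i) + 5·(-3+3i) = -11+27i
Z[2] = 4·(0) + 5·(-4) = -20
Z[3] = 4·(1-3i) + 5·(-3-3i) = -11-27i

DFT(4x + 5y) = 4·X + 5·Y = [-18, -11+27i, -20, -11-27i]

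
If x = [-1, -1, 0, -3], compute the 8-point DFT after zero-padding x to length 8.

Original 4-point DFT: [-5, -1-2i, 3, -1+2i]
Zero-padded 8-point DFT provides frequency interpolation.

DFT_8([x, 0, ...]) = [-5, 0.4142+2.8284i, -1-2i, -2.4142+2.8284i, 3, -2.4142-2.8284i, -1+2i, 0.4142-2.8284i]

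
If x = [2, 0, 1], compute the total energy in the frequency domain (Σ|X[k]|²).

Parseval: Σ|x[n]|² = (1/N)Σ|X[k]|², so Σ|X[k]|² = N·Σ|x[n]|² = 3·5.0000

Σ|X[k]|² = N·Σ|x[n]|² = 3·5.0000 = 15.0000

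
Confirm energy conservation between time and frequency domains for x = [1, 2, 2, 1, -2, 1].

Time domain:
Σ|x[n]|² = |1|² + |2|² + |2|² + |1|² + |-2|² + |1|² = 15.0000

Frequency domain:
(1/6)Σ|X[k]|² = (1/6)(|5|² + |1.5000-4.3301i|² + |0.5000+2.5981i|² + |-3|² + |0.5000-2.5981i|² + |1.5000+4.3301i|²) = (1/6)·90.0000 = 15.0000

Both sides agree, confirming Parseval's theorem.

Σ|x[n]|² = (1/N)Σ|X[k]|² = 15.0000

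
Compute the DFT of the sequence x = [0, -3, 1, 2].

X[k] = Σ(n=0 to 3) x[n] · ω_4^(nk)
where ω_4 = e^(-2πi/4)

Computing each X[k]:
X[0] = 0
X[1] = -1+5i
X[2] = 2
X[3] = -1-5i

X = [0, -1+5i, 2, -1-5i]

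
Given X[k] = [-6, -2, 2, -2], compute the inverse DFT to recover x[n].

x[n] = (1/4) Σ(k=0 to 3) X[k] · e^(2πikn/4)

Computing each x[n]:
x[0] = -2
x[1] = -2
x[2] = 0
x[3] = -2

x = [-2, -2, 0, -2]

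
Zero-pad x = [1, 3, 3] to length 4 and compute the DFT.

Original 3-point DFT: [7, -2, -2]
Zero-padded 4-point DFT provides frequency interpolation.

DFT_4([x, 0, ...]) = [7, -2-3i, 1, -2+3i]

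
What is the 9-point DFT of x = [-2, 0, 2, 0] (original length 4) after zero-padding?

Original 4-point DFT: [0, -4, 0, -4]
Zero-padded 9-point DFT provides frequency interpolation.

DFT_9([x, 0, ...]) = [0, -1.6527-1.9696i, -3.8794-0.6840i, -3.0000+1.7321i, -0.4679+1.2856i, -0.4679-1.2856i, -3.0000-1.7321i, -3.8794+0.6840i, -1.6527+1.9696i]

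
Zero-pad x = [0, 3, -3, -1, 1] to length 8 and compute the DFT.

Original 5-point DFT: [0, 4.4721-0.7265i, -4.4721-3.0777i, -4.4721+3.0777i, 4.4721+0.7265i]
Zero-padded 8-point DFT provides frequency interpolation.

DFT_8([x, 0, ...]) = [0, 1.8284+1.5858i, 4-4i, -3.8284-4.4142i, -4, -3.8284+4.4142i, 4+4i, 1.8284-1.5858i]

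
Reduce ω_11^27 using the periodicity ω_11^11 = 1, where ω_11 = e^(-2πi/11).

Since ω_11^11 = 1, powers reduce modulo 11.
27 mod 11 = 5
So ω_11^27 = ω_11^5 = e^(-2πi·5/11)

ω_11^27 = ω_11^5 = -0.9595-0.2817i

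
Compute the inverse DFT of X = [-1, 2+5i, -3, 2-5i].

x[n] = (1/4) Σ(k=0 to 3) X[k] · e^(2πikn/4)

Computing each x[n]:
x[0] = 0
x[1] = -2
x[2] = -2
x[3] = 3

x = [0, -2, -2, 3]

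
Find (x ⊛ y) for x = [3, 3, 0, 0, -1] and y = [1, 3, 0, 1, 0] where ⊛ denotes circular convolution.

(x ⊛ y)[n] = Σ(m=0 to 4) x[m] · y[(n-m) mod 5]

Computing each output sample:
(x ⊛ y)[0] = 0
(x ⊛ y)[1] = 12
(x ⊛ y)[2] = 8
(x ⊛ y)[3] = 3
(x ⊛ y)[4] = 2

x ⊛ y = [0, 12, 8, 3, 2]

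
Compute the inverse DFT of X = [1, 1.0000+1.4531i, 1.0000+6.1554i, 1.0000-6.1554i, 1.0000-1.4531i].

x[n] = (1/5) Σ(k=0 to 4) X[k] · e^(2πikn/5)

Computing each x[n]:
x[0] = 1
x[1] = -2
x[2] = 2
x[3] = -2
x[4] = 2

x = [1, -2, 2, -2, 2]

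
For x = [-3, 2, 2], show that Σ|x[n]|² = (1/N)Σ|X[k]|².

Time domain:
Σ|x[n]|² = |-3|² + |2|² + |2|² = 17.0000

Frequency domain:
(1/3)Σ|X[k]|² = (1/3)(|1|² + |-5|² + |-5|²) = (1/3)·51.0000 = 17.0000

Both sides agree, confirming Parseval's theorem.

Σ|x[n]|² = (1/N)Σ|X[k]|² = 17.0000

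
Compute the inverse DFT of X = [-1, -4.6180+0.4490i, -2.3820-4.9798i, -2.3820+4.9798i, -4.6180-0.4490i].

x[n] = (1/5) Σ(k=0 to 4) X[k] · e^(2πikn/5)

Computing each x[n]:
x[0] = -3
x[1] = 1
x[2] = -1
x[3] = 3
x[4] = -1

x = [-3, 1, -1, 3, -1]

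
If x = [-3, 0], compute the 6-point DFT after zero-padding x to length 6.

Original 2-point DFT: [-3, -3]
Zero-padded 6-point DFT provides frequency interpolation.

DFT_6([x, 0, ...]) = [-3, -3, -3, -3, -3, -3]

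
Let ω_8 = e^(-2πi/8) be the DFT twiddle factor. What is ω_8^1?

ω_8^1 = e^(-2πi·1/8)
= cos(-2π·1/8) + i·sin(-2π·1/8)
= cos(-2π/8) + i·sin(-2π/8)

ω_8^1 = cos(-2π/8) + i·sin(-2π/8) = 0.7071-0.7071i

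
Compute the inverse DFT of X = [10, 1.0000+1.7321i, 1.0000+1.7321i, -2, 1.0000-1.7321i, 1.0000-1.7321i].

x[n] = (1/6) Σ(k=0 to 5) X[k] · e^(2πikn/6)

Computing each x[n]:
x[0] = 2
x[1] = 1
x[2] = 1
x[3] = 2
x[4] = 1
x[5] = 3

x = [2, 1, 1, 2, 1, 3]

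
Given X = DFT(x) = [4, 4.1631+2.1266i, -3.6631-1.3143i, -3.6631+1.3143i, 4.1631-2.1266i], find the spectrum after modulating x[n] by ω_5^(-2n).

Modulation property: DFT(ω_5^(-2n)·x[n]) = X[(k-2) mod 5], so circularly shift X by 2 positions.

X[k-2] = [-3.6631+1.3143i, 4.1631-2.1266i, 4, 4.1631+2.1266i, -3.6631-1.3143i]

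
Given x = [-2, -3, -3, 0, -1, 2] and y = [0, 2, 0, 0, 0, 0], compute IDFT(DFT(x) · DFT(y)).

(x ⊛ y)[n] = Σ(m=0 to 5) x[m] · y[(n-m) mod 6]

Computing each output sample:
(x ⊛ y)[0] = 4
(x ⊛ y)[1] = -4
(x ⊛ y)[2] = -6
(x ⊛ y)[3] = -6
(x ⊛ y)[4] = 0
(x ⊛ y)[5] = -2

x ⊛ y = [4, -4, -6, -6, 0, -2]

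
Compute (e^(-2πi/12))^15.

Since ω_12^12 = 1, powers reduce modulo 12.
15 mod 12 = 3
So ω_12^15 = ω_12^3 = e^(-2πi·3/12)

ω_12^15 = ω_12^3 = -1i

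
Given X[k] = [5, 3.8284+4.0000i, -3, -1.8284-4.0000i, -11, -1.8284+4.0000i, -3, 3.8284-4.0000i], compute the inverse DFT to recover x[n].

x[n] = (1/8) Σ(k=0 to 7) X[k] · e^(2πikn/8)

Computing each x[n]:
x[0] = -1
x[1] = 3
x[2] = -2
x[3] = 1
x[4] = -2
x[5] = 1
x[6] = 2
x[7] = 3

x = [-1, 3, -2, 1, -2, 1, 2, 3]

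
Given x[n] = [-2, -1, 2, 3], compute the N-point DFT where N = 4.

X[k] = Σ(n=0 to 3) x[n] · ω_4^(nk)
where ω_4 = e^(-2πi/4)

Computing each X[k]:
X[0] = 2
X[1] = -4+4i
X[2] = -2
X[3] = -4-4i

X = [2, -4+4i, -2, -4-4i]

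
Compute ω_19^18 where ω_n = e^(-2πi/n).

ω_19^18 = e^(-2πi·18/19)
= cos(-2π·18/19) + i·sin(-2π·18/19)
= cos(-36π/19) + i·sin(-36π/19)

ω_19^18 = cos(-36π/19) + i·sin(-36π/19) = 0.9458+0.3247i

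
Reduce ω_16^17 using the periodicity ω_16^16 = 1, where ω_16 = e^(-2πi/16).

Since ω_16^16 = 1, powers reduce modulo 16.
17 mod 16 = 1
So ω_16^17 = ω_16^1 = e^(-2πi·1/16)

ω_16^17 = ω_16^1 = 0.9239-0.3827i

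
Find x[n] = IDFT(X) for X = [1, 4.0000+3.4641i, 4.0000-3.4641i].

x[n] = (1/3) Σ(k=0 to 2) X[k] · e^(2πikn/3)

Computing each x[n]:
x[0] = 3
x[1] = -3
x[2] = 1

x = [3, -3, 1]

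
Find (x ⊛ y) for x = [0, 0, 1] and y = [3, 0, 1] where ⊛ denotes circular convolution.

(x ⊛ y)[n] = Σ(m=0 to 2) x[m] · y[(n-m) mod 3]

Computing each output sample:
(x ⊛ y)[0] = 0
(x ⊛ y)[1] = 1
(x ⊛ y)[2] = 3

x ⊛ y = [0, 1, 3]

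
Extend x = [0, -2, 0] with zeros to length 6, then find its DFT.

Original 3-point DFT: [-2, 1.0000+1.7321i, 1.0000-1.7321i]
Zero-padded 6-point DFT provides frequency interpolation.

DFT_6([x, 0, ...]) = [-2, -1.0000+1.7321i, 1.0000+1.7321i, 2, 1.0000-1.7321i, -1.0000-1.7321i]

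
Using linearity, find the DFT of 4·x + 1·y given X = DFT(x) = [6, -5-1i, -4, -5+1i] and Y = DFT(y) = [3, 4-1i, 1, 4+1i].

By linearity: DFT(4x + 1y) = 4·DFT(x) + 1·DFT(y)
= 4·[6, -5-1i, -4, -5+1i] + 1·[3, 4-1i, 1, 4+1i]

Computing element-wise:
Z[0] = 4·(6) + 1·(3) = 27
Z[1] = 4·(-5-1i) + 1·(4-1i) = -16-5i
Z[2] = 4·(-4) + 1·(1) = -15
Z[3] = 4·(-5+1i) + 1·(4+1i) = -16+5i

DFT(4x + 1y) = 4·X + 1·Y = [27, -16-5i, -15, -16+5i]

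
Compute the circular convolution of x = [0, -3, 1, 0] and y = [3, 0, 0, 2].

(x ⊛ y)[n] = Σ(m=0 to 3) x[m] · y[(n-m) mod 4]

Computing each output sample:
(x ⊛ y)[0] = -6
(x ⊛ y)[1] = -7
(x ⊛ y)[2] = 3
(x ⊛ y)[3] = 0

x ⊛ y = [-6, -7, 3, 0]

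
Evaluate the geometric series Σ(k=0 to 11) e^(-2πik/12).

Sum of all nth roots of unity equals 0 for n > 1 (geometric series with r ≠ 1).

0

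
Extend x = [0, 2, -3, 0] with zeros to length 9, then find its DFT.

Original 4-point DFT: [-1, 3-2i, -5, 3+2i]
Zero-padded 9-point DFT provides frequency interpolation.

DFT_9([x, 0, ...]) = [-1, 1.0111+1.6688i, 3.1664-0.9436i, 0.5000-4.3301i, -4.1775-2.6124i, -4.1775+2.6124i, 0.5000+4.3301i, 3.1664+0.9436i, 1.0111-1.6688i]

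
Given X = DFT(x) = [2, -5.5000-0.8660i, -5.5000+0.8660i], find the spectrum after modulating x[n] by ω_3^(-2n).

Modulation property: DFT(ω_3^(-2n)·x[n]) = X[(k-2) mod 3], so circularly shift X by 2 positions.

X[k-2] = [-5.5000-0.8660i, -5.5000+0.8660i, 2]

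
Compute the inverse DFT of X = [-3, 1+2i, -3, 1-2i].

x[n] = (1/4) Σ(k=0 to 3) X[k] · e^(2πikn/4)

Computing each x[n]:
x[0] = -1
x[1] = -1
x[2] = -2
x[3] = 1

x = [-1, -1, -2, 1]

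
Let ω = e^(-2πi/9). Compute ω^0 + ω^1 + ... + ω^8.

Sum of all nth roots of unity equals 0 for n > 1 (geometric series with r ≠ 1).

0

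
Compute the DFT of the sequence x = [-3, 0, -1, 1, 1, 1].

X[k] = Σ(n=0 to 5) x[n] · ω_6^(nk)
where ω_6 = e^(-2πi/6)

Computing each X[k]:
X[0] = -1
X[1] = -3.5000+2.5981i
X[2] = -2.5000-0.8660i
X[3] = -5
X[4] = -2.5000+0.8660i
X[5] = -3.5000-2.5981i

X = [-1, -3.5000+2.5981i, -2.5000-0.8660i, -5, -2.5000+0.8660i, -3.5000-2.5981i]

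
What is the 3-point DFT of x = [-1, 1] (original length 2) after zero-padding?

Original 2-point DFT: [0, -2]
Zero-padded 3-point DFT provides frequency interpolation.

DFT_3([x, 0, ...]) = [0, -1.5000-0.8660i, -1.5000+0.8660i]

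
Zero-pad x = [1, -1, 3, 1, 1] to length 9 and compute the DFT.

Original 5-point DFT: [5, -2.2361+0.7265i, 2.2361+3.0777i, 2.2361-3.0777i, -2.2361-0.7265i]
Zero-padded 9-point DFT provides frequency interpolation.

DFT_9([x, 0, ...]) = [5, -0.6848-3.5197i, -1.7267+1.4676i, 0.5000+2.5981i, 3.9115+2.3892i, 3.9115-2.3892i, 0.5000-2.5981i, -1.7267-1.4676i, -0.6848+3.5197i]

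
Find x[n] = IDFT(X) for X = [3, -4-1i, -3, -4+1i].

x[n] = (1/4) Σ(k=0 to 3) X[k] · e^(2πikn/4)

Computing each x[n]:
x[0] = -2
x[1] = 2
x[2] = 2
x[3] = 1

x = [-2, 2, 2, 1]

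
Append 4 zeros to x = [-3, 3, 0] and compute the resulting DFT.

Original 3-point DFT: [0, -4.5000-2.5981i, -4.5000+2.5981i]
Zero-padded 7-point DFT provides frequency interpolation.

DFT_7([x, 0, ...]) = [0, -1.1295-2.3455i, -3.6676-2.9248i, -5.7029-1.3017i, -5.7029+1.3017i, -3.6676+2.9248i, -1.1295+2.3455i]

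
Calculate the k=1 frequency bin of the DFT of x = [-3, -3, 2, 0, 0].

X[1] = Σ(n=0 to 4) x[n] · ω_5^(1n) where ω_5 = e^(-2πi/5)
= (-3)·ω_5^0 + (-3)·ω_5^1 + (2)·ω_5^2 + (0)·ω_5^3 + (0)·ω_5^4

X[1] = -5.5451+1.6776i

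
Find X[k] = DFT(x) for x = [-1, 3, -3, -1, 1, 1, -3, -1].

X[k] = Σ(n=0 to 7) x[n] · ω_8^(nk)
where ω_8 = e^(-2πi/8)

Computing each X[k]:
X[0] = -4
X[1] = -0.5858-1.4142i
X[2] = 6-6i
X[3] = -3.4142-1.4142i
X[4] = -8
X[5] = -3.4142+1.4142i
X[6] = 6+6i
X[7] = -0.5858+1.4142i

X = [-4, -0.5858-1.4142i, 6-6i, -3.4142-1.4142i, -8, -3.4142+1.4142i, 6+6i, -0.5858+1.4142i]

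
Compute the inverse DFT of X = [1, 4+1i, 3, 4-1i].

x[n] = (1/4) Σ(k=0 to 3) X[k] · e^(2πikn/4)

Computing each x[n]:
x[0] = 3
x[1] = -1
x[2] = -1
x[3] = 0

x = [3, -1, -1, 0]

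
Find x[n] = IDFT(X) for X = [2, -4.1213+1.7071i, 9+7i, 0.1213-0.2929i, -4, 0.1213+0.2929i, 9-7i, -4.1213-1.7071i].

x[n] = (1/8) Σ(k=0 to 7) X[k] · e^(2πikn/8)

Computing each x[n]:
x[0] = 1
x[1] = -2
x[2] = -3
x[3] = 3
x[4] = 3
x[5] = 0
x[6] = -2
x[7] = 2

x = [1, -2, -3, 3, 3, 0, -2, 2]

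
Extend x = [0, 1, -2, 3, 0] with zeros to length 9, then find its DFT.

Original 5-point DFT: [2, -0.5000+1.9879i, -0.5000-5.3431i, -0.5000+5.3431i, -0.5000-1.9879i]
Zero-padded 9-point DFT provides frequency interpolation.

DFT_9([x, 0, ...]) = [2, -1.0813-1.2712i, 0.5530+2.2973i, 3.5000-2.5981i, -3.9718-4.2257i, -3.9718+4.2257i, 3.5000+2.5981i, 0.5530-2.2973i, -1.0813+1.2712i]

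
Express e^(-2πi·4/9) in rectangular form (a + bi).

ω_9^4 = e^(-2πi·4/9)
= cos(-2π·4/9) + i·sin(-2π·4/9)
= cos(-8π/9) + i·sin(-8π/9)

ω_9^4 = cos(-8π/9) + i·sin(-8π/9) = -0.9397-0.3420i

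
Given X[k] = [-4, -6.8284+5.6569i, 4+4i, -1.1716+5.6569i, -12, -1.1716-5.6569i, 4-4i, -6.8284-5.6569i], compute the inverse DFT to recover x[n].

x[n] = (1/8) Σ(k=0 to 7) X[k] · e^(2πikn/8)

Computing each x[n]:
x[0] = -3
x[1] = -3
x[2] = -3
x[3] = 1
x[4] = 1
x[5] = 3
x[6] = -3
x[7] = 3

x = [-3, -3, -3, 1, 1, 3, -3, 3]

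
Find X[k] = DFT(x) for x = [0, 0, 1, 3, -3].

X[k] = Σ(n=0 to 4) x[n] · ω_5^(nk)
where ω_5 = e^(-2πi/5)

Computing each X[k]:
X[0] = 1
X[1] = -4.1631-1.6776i
X[2] = 3.6631-3.6655i
X[3] = 3.6631+3.6655i
X[4] = -4.1631+1.6776i

X = [1, -4.1631-1.6776i, 3.6631-3.6655i, 3.6631+3.6655i, -4.1631+1.6776i]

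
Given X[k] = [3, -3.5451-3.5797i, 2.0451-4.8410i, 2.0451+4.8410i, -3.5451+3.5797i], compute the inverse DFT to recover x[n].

x[n] = (1/5) Σ(k=0 to 4) X[k] · e^(2πikn/5)

Computing each x[n]:
x[0] = 0
x[1] = 2
x[2] = 1
x[3] = 3
x[4] = -3

x = [0, 2, 1, 3, -3]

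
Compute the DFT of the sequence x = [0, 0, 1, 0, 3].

X[k] = Σ(n=0 to 4) x[n] · ω_5^(nk)
where ω_5 = e^(-2πi/5)

Computing each X[k]:
X[0] = 4
X[1] = 0.1180+2.2654i
X[2] = -2.1180+2.7144i
X[3] = -2.1180-2.7144i
X[4] = 0.1180-2.2654i

X = [4, 0.1180+2.2654i, -2.1180+2.7144i, -2.1180-2.7144i, 0.1180-2.2654i]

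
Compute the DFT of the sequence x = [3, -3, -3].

X[k] = Σ(n=0 to 2) x[n] · ω_3^(nk)
where ω_3 = e^(-2πi/3)

Computing each X[k]:
X[0] = -3
X[1] = 6
X[2] = 6

X = [-3, 6, 6]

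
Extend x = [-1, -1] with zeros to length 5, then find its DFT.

Original 2-point DFT: [-2, 0]
Zero-padded 5-point DFT provides frequency interpolation.

DFT_5([x, 0, ...]) = [-2, -1.3090+0.9511i, -0.1910+0.5878i, -0.1910-0.5878i, -1.3090-0.9511i]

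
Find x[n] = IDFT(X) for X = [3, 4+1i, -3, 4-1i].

x[n] = (1/4) Σ(k=0 to 3) X[k] · e^(2πikn/4)

Computing each x[n]:
x[0] = 2
x[1] = 1
x[2] = -2
x[3] = 2

x = [2, 1, -2, 2]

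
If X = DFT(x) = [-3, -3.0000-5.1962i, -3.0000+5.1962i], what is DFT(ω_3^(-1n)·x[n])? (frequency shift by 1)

Modulation property: DFT(ω_3^(-1n)·x[n]) = X[(k-1) mod 3], so circularly shift X by 1 positions.

X[k-1] = [-3.0000+5.1962i, -3, -3.0000-5.1962i]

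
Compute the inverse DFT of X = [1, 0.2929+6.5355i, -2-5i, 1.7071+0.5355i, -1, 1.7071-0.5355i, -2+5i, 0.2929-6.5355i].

x[n] = (1/8) Σ(k=0 to 7) X[k] · e^(2πikn/8)

Computing each x[n]:
x[0] = 0
x[1] = 0
x[2] = -1
x[3] = -2
x[4] = -1
x[5] = 3
x[6] = 2
x[7] = 0

x = [0, 0, -1, -2, -1, 3, 2, 0]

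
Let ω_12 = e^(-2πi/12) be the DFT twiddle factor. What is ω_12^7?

ω_12^7 = e^(-2πi·7/12)
= cos(-2π·7/12) + i·sin(-2π·7/12)
= cos(-14π/12) + i·sin(-14π/12)

ω_12^7 = cos(-14π/12) + i·sin(-14π/12) = -0.8660+0.5000i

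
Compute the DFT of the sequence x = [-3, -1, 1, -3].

X[k] = Σ(n=0 to 3) x[n] · ω_4^(nk)
where ω_4 = e^(-2πi/4)

Computing each X[k]:
X[0] = -6
X[1] = -4-2i
X[2] = 2
X[3] = -4+2i

X = [-6, -4-2i, 2, -4+2i]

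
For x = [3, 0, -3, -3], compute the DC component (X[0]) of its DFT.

X[0] = Σ(n=0 to 3) x[n] · ω_4^0 = Σ x[n]
= (3) + (0) + (-3) + (-3)

X[0] = -3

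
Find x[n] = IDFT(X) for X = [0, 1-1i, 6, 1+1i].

x[n] = (1/4) Σ(k=0 to 3) X[k] · e^(2πikn/4)

Computing each x[n]:
x[0] = 2
x[1] = -1
x[2] = 1
x[3] = -2

x = [2, -1, 1, -2]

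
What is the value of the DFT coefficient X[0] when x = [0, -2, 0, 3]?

X[0] = Σ(n=0 to 3) x[n] · ω_4^0 = Σ x[n]
= (0) + (-2) + (0) + (3)

X[0] = 1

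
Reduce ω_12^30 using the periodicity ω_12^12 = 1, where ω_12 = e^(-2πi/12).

Since ω_12^12 = 1, powers reduce modulo 12.
30 mod 12 = 6
So ω_12^30 = ω_12^6 = e^(-2πi·6/12)

ω_12^30 = ω_12^6 = -1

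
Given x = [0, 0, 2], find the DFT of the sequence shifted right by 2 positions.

Time shift by 2: X_shifted[k] = ω_3^(2k) · X[k]
Shifted x = [0, 2, 0]

DFT(x[n-2]) = [2, -1.0000-1.7321i, -1.0000+1.7321i]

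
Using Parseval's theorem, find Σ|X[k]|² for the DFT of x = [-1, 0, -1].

Parseval: Σ|x[n]|² = (1/N)Σ|X[k]|², so Σ|X[k]|² = N·Σ|x[n]|² = 3·2.0000

Σ|X[k]|² = N·Σ|x[n]|² = 3·2.0000 = 6.0000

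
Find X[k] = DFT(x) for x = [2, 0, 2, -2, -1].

X[k] = Σ(n=0 to 4) x[n] · ω_5^(nk)
where ω_5 = e^(-2πi/5)

Computing each X[k]:
X[0] = 1
X[1] = 1.6910-3.3022i
X[2] = 2.8090+3.2164i
X[3] = 2.8090-3.2164i
X[4] = 1.6910+3.3022i

X = [1, 1.6910-3.3022i, 2.8090+3.2164i, 2.8090-3.2164i, 1.6910+3.3022i]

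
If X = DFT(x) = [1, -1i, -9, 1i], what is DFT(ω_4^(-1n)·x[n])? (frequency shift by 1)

Modulation property: DFT(ω_4^(-1n)·x[n]) = X[(k-1) mod 4], so circularly shift X by 1 positions.

X[k-1] = [1i, 1, -1i, -9]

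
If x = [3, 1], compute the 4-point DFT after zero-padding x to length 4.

Original 2-point DFT: [4, 2]
Zero-padded 4-point DFT provides frequency interpolation.

DFT_4([x, 0, ...]) = [4, 3-1i, 2, 3+1i]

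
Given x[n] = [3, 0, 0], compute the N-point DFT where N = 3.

X[k] = Σ(n=0 to 2) x[n] · ω_3^(nk)
where ω_3 = e^(-2πi/3)

Computing each X[k]:
X[0] = 3
X[1] = 3
X[2] = 3

X = [3, 3, 3]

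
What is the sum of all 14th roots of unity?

Sum of all nth roots of unity equals 0 for n > 1 (geometric series with r ≠ 1).

0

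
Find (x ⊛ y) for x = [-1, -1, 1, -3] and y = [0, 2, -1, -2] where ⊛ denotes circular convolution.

(x ⊛ y)[n] = Σ(m=0 to 3) x[m] · y[(n-m) mod 4]

Computing each output sample:
(x ⊛ y)[0] = -5
(x ⊛ y)[1] = -1
(x ⊛ y)[2] = 5
(x ⊛ y)[3] = 5

x ⊛ y = [-5, -1, 5, 5]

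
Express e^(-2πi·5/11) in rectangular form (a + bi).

ω_11^5 = e^(-2πi·5/11)
= cos(-2π·5/11) + i·sin(-2π·5/11)
= cos(-10π/11) + i·sin(-10π/11)

ω_11^5 = cos(-10π/11) + i·sin(-10π/11) = -0.9595-0.2817i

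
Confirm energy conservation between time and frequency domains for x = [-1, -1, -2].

Time domain:
Σ|x[n]|² = |-1|² + |-1|² + |-2|² = 6.0000

Frequency domain:
(1/3)Σ|X[k]|² = (1/3)(|-4|² + |0.5000-0.8660i|² + |0.5000+0.8660i|²) = (1/3)·18.0000 = 6.0000

Both sides agree, confirming Parseval's theorem.

Σ|x[n]|² = (1/N)Σ|X[k]|² = 6.0000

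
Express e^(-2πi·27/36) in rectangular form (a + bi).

ω_36^27 = e^(-2πi·27/36)
= cos(-2π·27/36) + i·sin(-2π·27/36)
= cos(-54π/36) + i·sin(-54π/36)

ω_36^27 = cos(-54π/36) + i·sin(-54π/36) = 1i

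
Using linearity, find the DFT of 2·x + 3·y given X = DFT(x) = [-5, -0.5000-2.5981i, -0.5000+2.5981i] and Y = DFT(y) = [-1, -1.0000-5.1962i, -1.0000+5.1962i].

By linearity: DFT(2x + 3y) = 2·DFT(x) + 3·DFT(y)
= 2·[-5, -0.5000-2.5981i, -0.5000+2.5981i] + 3·[-1, -1.0000-5.1962i, -1.0000+5.1962i]

Computing element-wise:
Z[0] = 2·(-5) + 3·(-1) = -13
Z[1] = 2·(-0.5000-2.5981i) + 3·(-1.0000-5.1962i) = -4.0000-20.7848i
Z[2] = 2·(-0.5000+2.5981i) + 3·(-1.0000+5.1962i) = -4.0000+20.7848i

DFT(2x + 3y) = 2·X + 3·Y = [-13, -4.0000-20.7848i, -4.0000+20.7848i]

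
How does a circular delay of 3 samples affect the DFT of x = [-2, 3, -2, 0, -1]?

Time shift by 3: X_shifted[k] = ω_5^(3k) · X[k]
Shifted x = [-2, 0, -1, -2, 3]

DFT(x[n-3]) = [-2, 1.3541+2.2654i, -5.3541+2.7144i, -5.3541-2.7144i, 1.3541-2.2654i]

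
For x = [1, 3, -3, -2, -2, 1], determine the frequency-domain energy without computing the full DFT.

Parseval: Σ|x[n]|² = (1/N)Σ|X[k]|², so Σ|X[k]|² = N·Σ|x[n]|² = 6·28.0000

Σ|X[k]|² = N·Σ|x[n]|² = 6·28.0000 = 168.0000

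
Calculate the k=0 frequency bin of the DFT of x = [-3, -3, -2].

X[0] = Σ(n=0 to 2) x[n] · ω_3^0 = Σ x[n]
= (-3) + (-3) + (-2)

X[0] = -8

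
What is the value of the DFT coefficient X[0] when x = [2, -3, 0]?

X[0] = Σ(n=0 to 2) x[n] · ω_3^0 = Σ x[n]
= (2) + (-3) + (0)

X[0] = -1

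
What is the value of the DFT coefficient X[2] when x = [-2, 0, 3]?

X[2] = Σ(n=0 to 2) x[n] · ω_3^(2n) where ω_3 = e^(-2πi/3)
= (-2)·ω_3^0 + (0)·ω_3^2 + (3)·ω_3^4

X[2] = -3.5000-2.5981i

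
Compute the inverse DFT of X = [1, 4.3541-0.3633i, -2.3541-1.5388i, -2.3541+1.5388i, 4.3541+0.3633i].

x[n] = (1/5) Σ(k=0 to 4) X[k] · e^(2πikn/5)

Computing each x[n]:
x[0] = 1
x[1] = 2
x[2] = -2
x[3] = -1
x[4] = 1

x = [1, 2, -2, -1, 1]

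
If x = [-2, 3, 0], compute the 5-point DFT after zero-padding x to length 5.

Original 3-point DFT: [1, -3.5000-2.5981i, -3.5000+2.5981i]
Zero-padded 5-point DFT provides frequency interpolation.

DFT_5([x, 0, ...]) = [1, -1.0729-2.8532i, -4.4271-1.7634i, -4.4271+1.7634i, -1.0729+2.8532i]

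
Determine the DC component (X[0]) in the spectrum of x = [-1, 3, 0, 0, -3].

X[0] = Σ(n=0 to 4) x[n] · ω_5^0 = Σ x[n]
= (-1) + (3) + (0) + (0) + (-3)

X[0] = -1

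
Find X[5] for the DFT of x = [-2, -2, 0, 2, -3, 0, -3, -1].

X[5] = Σ(n=0 to 7) x[n] · ω_8^(5n) where ω_8 = e^(-2πi/8)
= (-2)·ω_8^0 + (-2)·ω_8^5 + (0)·ω_8^10 + (2)·ω_8^15 + (-3)·ω_8^20 + (0)·ω_8^25 + (-3)·ω_8^30 + (-1)·ω_8^35

X[5] = 4.5355-2.2929i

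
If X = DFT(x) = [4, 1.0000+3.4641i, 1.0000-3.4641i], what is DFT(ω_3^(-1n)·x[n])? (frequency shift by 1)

Modulation property: DFT(ω_3^(-1n)·x[n]) = X[(k-1) mod 3], so circularly shift X by 1 positions.

X[k-1] = [1.0000-3.4641i, 4, 1.0000+3.4641i]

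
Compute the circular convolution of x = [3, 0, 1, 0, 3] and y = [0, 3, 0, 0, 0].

(x ⊛ y)[n] = Σ(m=0 to 4) x[m] · y[(n-m) mod 5]

Computing each output sample:
(x ⊛ y)[0] = 9
(x ⊛ y)[1] = 9
(x ⊛ y)[2] = 0
(x ⊛ y)[3] = 3
(x ⊛ y)[4] = 0

x ⊛ y = [9, 9, 0, 3, 0]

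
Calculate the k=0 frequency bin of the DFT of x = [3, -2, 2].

X[0] = Σ(n=0 to 2) x[n] · ω_3^0 = Σ x[n]
= (3) + (-2) + (2)

X[0] = 3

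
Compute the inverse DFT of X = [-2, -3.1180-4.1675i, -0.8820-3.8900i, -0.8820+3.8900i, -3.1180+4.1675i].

x[n] = (1/5) Σ(k=0 to 4) X[k] · e^(2πikn/5)

Computing each x[n]:
x[0] = -2
x[1] = 2
x[2] = 0
x[3] = 1
x[4] = -3

x = [-2, 2, 0, 1, -3]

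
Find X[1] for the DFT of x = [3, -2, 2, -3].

X[1] = Σ(n=0 to 3) x[n] · ω_4^(1n) where ω_4 = e^(-2πi/4)
= (3)·ω_4^0 + (-2)·ω_4^1 + (2)·ω_4^2 + (-3)·ω_4^3

X[1] = 1-1i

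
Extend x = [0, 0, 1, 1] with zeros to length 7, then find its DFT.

Original 4-point DFT: [2, -1+1i, 0, -1-1i]
Zero-padded 7-point DFT provides frequency interpolation.

DFT_7([x, 0, ...]) = [2, -1.1235-1.4088i, -0.2775+1.2157i, 0.4010-0.1931i, 0.4010+0.1931i, -0.2775-1.2157i, -1.1235+1.4088i]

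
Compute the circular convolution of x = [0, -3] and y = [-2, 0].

(x ⊛ y)[n] = Σ(m=0 to 1) x[m] · y[(n-m) mod 2]

Computing each output sample:
(x ⊛ y)[0] = 0
(x ⊛ y)[1] = 6

x ⊛ y = [0, 6]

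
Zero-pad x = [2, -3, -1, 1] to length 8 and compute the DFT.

Original 4-point DFT: [-1, 3+4i, 3, 3-4i]
Zero-padded 8-point DFT provides frequency interpolation.

DFT_8([x, 0, ...]) = [-1, -0.8284+2.4142i, 3+4i, 4.8284+0.4142i, 3, 4.8284-0.4142i, 3-4i, -0.8284-2.4142i]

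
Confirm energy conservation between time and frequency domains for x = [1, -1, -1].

Time domain:
Σ|x[n]|² = |1|² + |-1|² + |-1|² = 3.0000

Frequency domain:
(1/3)Σ|X[k]|² = (1/3)(|-1|² + |2|² + |2|²) = (1/3)·9.0000 = 3.0000

Both sides agree, confirming Parseval's theorem.

Σ|x[n]|² = (1/N)Σ|X[k]|² = 3.0000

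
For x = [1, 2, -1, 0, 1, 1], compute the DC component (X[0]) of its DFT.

X[0] = Σ(n=0 to 5) x[n] · ω_6^0 = Σ x[n]
= (1) + (2) + (-1) + (0) + (1) + (1)

X[0] = 4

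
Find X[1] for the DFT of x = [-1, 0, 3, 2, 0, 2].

X[1] = Σ(n=0 to 5) x[n] · ω_6^(1n) where ω_6 = e^(-2πi/6)
= (-1)·ω_6^0 + (0)·ω_6^1 + (3)·ω_6^2 + (2)·ω_6^3 + (0)·ω_6^4 + (2)·ω_6^5

X[1] = -3.5000-0.8660i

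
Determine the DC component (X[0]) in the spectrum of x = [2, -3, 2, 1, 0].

X[0] = Σ(n=0 to 4) x[n] · ω_5^0 = Σ x[n]
= (2) + (-3) + (2) + (1) + (0)

X[0] = 2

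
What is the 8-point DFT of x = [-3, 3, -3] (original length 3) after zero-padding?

Original 3-point DFT: [-3, -3.0000-5.1962i, -3.0000+5.1962i]
Zero-padded 8-point DFT provides frequency interpolation.

DFT_8([x, 0, ...]) = [-3, -0.8787+0.8787i, -3i, -5.1213-5.1213i, -9, -5.1213+5.1213i, 3i, -0.8787-0.8787i]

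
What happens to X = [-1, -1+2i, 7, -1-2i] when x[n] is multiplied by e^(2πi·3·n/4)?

Modulation property: DFT(ω_4^(-3n)·x[n]) = X[(k-3) mod 4], so circularly shift X by 3 positions.

X[k-3] = [-1+2i, 7, -1-2i, -1]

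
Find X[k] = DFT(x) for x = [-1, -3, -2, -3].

X[k] = Σ(n=0 to 3) x[n] · ω_4^(nk)
where ω_4 = e^(-2πi/4)

Computing each X[k]:
X[0] = -9
X[1] = 1
X[2] = 3
X[3] = 1

X = [-9, 1, 3, 1]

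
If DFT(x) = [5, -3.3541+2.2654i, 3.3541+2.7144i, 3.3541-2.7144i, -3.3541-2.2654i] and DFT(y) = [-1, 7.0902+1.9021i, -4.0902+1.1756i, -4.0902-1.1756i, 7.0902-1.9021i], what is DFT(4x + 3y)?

By linearity: DFT(4x + 3y) = 4·DFT(x) + 3·DFT(y)
= 4·[5, -3.3541+2.2654i, 3.3541+2.7144i, 3.3541-2.7144i, -3.3541-2.2654i] + 3·[-1, 7.0902+1.9021i, -4.0902+1.1756i, -4.0902-1.1756i, 7.0902-1.9021i]

Computing element-wise:
Z[0] = 4·(5) + 3·(-1) = 17
Z[1] = 4·(-3.3541+2.2654i) + 3·(7.0902+1.9021i) = 7.8542+14.7679i
Z[2] = 4·(3.3541+2.7144i) + 3·(-4.0902+1.1756i) = 1.1458+14.3844i
Z[3] = 4·(3.3541-2.7144i) + 3·(-4.0902-1.1756i) = 1.1458-14.3844i
Z[4] = 4·(-3.3541-2.2654i) + 3·(7.0902-1.9021i) = 7.8542-14.7679i

DFT(4x + 3y) = 4·X + 3·Y = [17, 7.8542+14.7679i, 1.1458+14.3844i, 1.1458-14.3844i, 7.8542-14.7679i]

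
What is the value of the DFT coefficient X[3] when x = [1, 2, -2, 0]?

X[3] = Σ(n=0 to 3) x[n] · ω_4^(3n) where ω_4 = e^(-2πi/4)
= (1)·ω_4^0 + (2)·ω_4^3 + (-2)·ω_4^6 + (0)·ω_4^9

X[3] = 3+2i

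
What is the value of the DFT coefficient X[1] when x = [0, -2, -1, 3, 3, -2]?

X[1] = Σ(n=0 to 5) x[n] · ω_6^(1n) where ω_6 = e^(-2πi/6)
= (0)·ω_6^0 + (-2)·ω_6^1 + (-1)·ω_6^2 + (3)·ω_6^3 + (3)·ω_6^4 + (-2)·ω_6^5

X[1] = -6.0000+3.4641i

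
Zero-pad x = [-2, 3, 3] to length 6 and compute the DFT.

Original 3-point DFT: [4, -5, -5]
Zero-padded 6-point DFT provides frequency interpolation.

DFT_6([x, 0, ...]) = [4, -2.0000-5.1962i, -5, -2, -5, -2.0000+5.1962i]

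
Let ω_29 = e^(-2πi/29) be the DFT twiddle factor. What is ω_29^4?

ω_29^4 = e^(-2πi·4/29)
= cos(-2π·4/29) + i·sin(-2π·4/29)
= cos(-8π/29) + i·sin(-8π/29)

ω_29^4 = cos(-8π/29) + i·sin(-8π/29) = 0.6474-0.7622i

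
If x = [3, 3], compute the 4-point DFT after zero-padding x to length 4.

Original 2-point DFT: [6, 0]
Zero-padded 4-point DFT provides frequency interpolation.

DFT_4([x, 0, ...]) = [6, 3-3i, 0, 3+3i]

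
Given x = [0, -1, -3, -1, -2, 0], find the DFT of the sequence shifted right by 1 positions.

Time shift by 1: X_shifted[k] = ω_6^(1k) · X[k]
Shifted x = [0, 0, -1, -3, -1, -2]

DFT(x[n-1]) = [-7, 3.0000-1.7321i, -1.0000-1.7321i, 3, -1.0000+1.7321i, 3.0000+1.7321i]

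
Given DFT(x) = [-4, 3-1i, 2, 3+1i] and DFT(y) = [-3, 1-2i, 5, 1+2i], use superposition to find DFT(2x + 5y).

By linearity: DFT(2x + 5y) = 2·DFT(x) + 5·DFT(y)
= 2·[-4, 3-1i, 2, 3+1i] + 5·[-3, 1-2i, 5, 1+2i]

Computing element-wise:
Z[0] = 2·(-4) + 5·(-3) = -23
Z[1] = 2·(3-1i) + 5·(1-2i) = 11-12i
Z[2] = 2·(2) + 5·(5) = 29
Z[3] = 2·(3+1i) + 5·(1+2i) = 11+12i

DFT(2x + 5y) = 2·X + 5·Y = [-23, 11-12i, 29, 11+12i]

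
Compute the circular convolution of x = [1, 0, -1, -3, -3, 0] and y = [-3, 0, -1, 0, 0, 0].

(x ⊛ y)[n] = Σ(m=0 to 5) x[m] · y[(n-m) mod 6]

Computing each output sample:
(x ⊛ y)[0] = 0
(x ⊛ y)[1] = 0
(x ⊛ y)[2] = 2
(x ⊛ y)[3] = 9
(x ⊛ y)[4] = 10
(x ⊛ y)[5] = 3

x ⊛ y = [0, 0, 2, 9, 10, 3]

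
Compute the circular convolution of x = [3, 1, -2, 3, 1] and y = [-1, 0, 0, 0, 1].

(x ⊛ y)[n] = Σ(m=0 to 4) x[m] · y[(n-m) mod 5]

Computing each output sample:
(x ⊛ y)[0] = -2
(x ⊛ y)[1] = -3
(x ⊛ y)[2] = 5
(x ⊛ y)[3] = -2
(x ⊛ y)[4] = 2

x ⊛ y = [-2, -3, 5, -2, 2]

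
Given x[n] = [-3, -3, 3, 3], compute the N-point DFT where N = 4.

X[k] = Σ(n=0 to 3) x[n] · ω_4^(nk)
where ω_4 = e^(-2πi/4)

Computing each X[k]:
X[0] = 0
X[1] = -6+6i
X[2] = 0
X[3] = -6-6i

X = [0, -6+6i, 0, -6-6i]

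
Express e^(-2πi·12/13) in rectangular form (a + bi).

ω_13^12 = e^(-2πi·12/13)
= cos(-2π·12/13) + i·sin(-2π·12/13)
= cos(-24π/13) + i·sin(-24π/13)

ω_13^12 = cos(-24π/13) + i·sin(-24π/13) = 0.8855+0.4647i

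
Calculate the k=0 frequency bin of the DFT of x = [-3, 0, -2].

X[0] = Σ(n=0 to 2) x[n] · ω_3^0 = Σ x[n]
= (-3) + (0) + (-2)

X[0] = -5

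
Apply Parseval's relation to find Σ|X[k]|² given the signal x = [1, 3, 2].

Parseval: Σ|x[n]|² = (1/N)Σ|X[k]|², so Σ|X[k]|² = N·Σ|x[n]|² = 3·14.0000

Σ|X[k]|² = N·Σ|x[n]|² = 3·14.0000 = 42.0000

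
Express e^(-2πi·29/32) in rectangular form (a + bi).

ω_32^29 = e^(-2πi·29/32)
= cos(-2π·29/32) + i·sin(-2π·29/32)
= cos(-58π/32) + i·sin(-58π/32)

ω_32^29 = cos(-58π/32) + i·sin(-58π/32) = 0.8315+0.5556i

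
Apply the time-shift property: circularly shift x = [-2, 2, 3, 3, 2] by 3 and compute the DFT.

Time shift by 3: X_shifted[k] = ω_5^(3k) · X[k]
Shifted x = [3, 3, 2, -2, 2]

DFT(x[n-3]) = [8, 4.5451-3.3022i, -1.0451+3.2164i, -1.0451-3.2164i, 4.5451+3.3022i]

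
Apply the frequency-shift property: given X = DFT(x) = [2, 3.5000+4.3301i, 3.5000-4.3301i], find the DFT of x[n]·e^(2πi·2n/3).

Modulation property: DFT(ω_3^(-2n)·x[n]) = X[(k-2) mod 3], so circularly shift X by 2 positions.

X[k-2] = [3.5000+4.3301i, 3.5000-4.3301i, 2]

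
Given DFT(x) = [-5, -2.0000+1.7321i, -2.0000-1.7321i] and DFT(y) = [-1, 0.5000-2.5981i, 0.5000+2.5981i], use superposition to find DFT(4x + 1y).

By linearity: DFT(4x + 1y) = 4·DFT(x) + 1·DFT(y)
= 4·[-5, -2.0000+1.7321i, -2.0000-1.7321i] + 1·[-1, 0.5000-2.5981i, 0.5000+2.5981i]

Computing element-wise:
Z[0] = 4·(-5) + 1·(-1) = -21
Z[1] = 4·(-2.0000+1.7321i) + 1·(0.5000-2.5981i) = -7.5000+4.3303i
Z[2] = 4·(-2.0000-1.7321i) + 1·(0.5000+2.5981i) = -7.5000-4.3303i

DFT(4x + 1y) = 4·X + 1·Y = [-21, -7.5000+4.3303i, -7.5000-4.3303i]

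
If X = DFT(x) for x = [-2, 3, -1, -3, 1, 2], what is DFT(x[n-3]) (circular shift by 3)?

Time shift by 3: X_shifted[k] = ω_6^(3k) · X[k]
Shifted x = [-3, 1, 2, -2, 3, -1]

DFT(x[n-3]) = [0, -3.5000-0.8660i, -7.5000-2.5981i, 4, -7.5000+2.5981i, -3.5000+0.8660i]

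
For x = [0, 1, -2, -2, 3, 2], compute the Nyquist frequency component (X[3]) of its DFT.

X[3] = Σ(n=0 to 5) x[n] · ω_6^(3n) where ω_6 = e^(-2πi/6)
= (0)·ω_6^0 + (1)·ω_6^3 + (-2)·ω_6^6 + (-2)·ω_6^9 + (3)·ω_6^12 + (2)·ω_6^15

X[3] = 0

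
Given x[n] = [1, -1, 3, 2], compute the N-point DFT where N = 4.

X[k] = Σ(n=0 to 3) x[n] · ω_4^(nk)
where ω_4 = e^(-2πi/4)

Computing each X[k]:
X[0] = 5
X[1] = -2+3i
X[2] = 3
X[3] = -2-3i

X = [5, -2+3i, 3, -2-3i]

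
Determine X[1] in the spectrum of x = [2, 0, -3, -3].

X[1] = Σ(n=0 to 3) x[n] · ω_4^(1n) where ω_4 = e^(-2πi/4)
= (2)·ω_4^0 + (0)·ω_4^1 + (-3)·ω_4^2 + (-3)·ω_4^3

X[1] = 5-3i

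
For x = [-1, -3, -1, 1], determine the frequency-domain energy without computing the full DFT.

Parseval: Σ|x[n]|² = (1/N)Σ|X[k]|², so Σ|X[k]|² = N·Σ|x[n]|² = 4·12.0000

Σ|X[k]|² = N·Σ|x[n]|² = 4·12.0000 = 48.0000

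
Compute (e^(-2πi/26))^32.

Since ω_26^26 = 1, powers reduce modulo 26.
32 mod 26 = 6
So ω_26^32 = ω_26^6 = e^(-2πi·6/26)

ω_26^32 = ω_26^6 = 0.1205-0.9927i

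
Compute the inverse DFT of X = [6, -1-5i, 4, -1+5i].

x[n] = (1/4) Σ(k=0 to 3) X[k] · e^(2πikn/4)

Computing each x[n]:
x[0] = 2
x[1] = 3
x[2] = 3
x[3] = -2

x = [2, 3, 3, -2]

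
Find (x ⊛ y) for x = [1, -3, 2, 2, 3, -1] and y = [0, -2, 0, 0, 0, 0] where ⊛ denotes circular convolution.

(x ⊛ y)[n] = Σ(m=0 to 5) x[m] · y[(n-m) mod 6]

Computing each output sample:
(x ⊛ y)[0] = 2
(x ⊛ y)[1] = -2
(x ⊛ y)[2] = 6
(x ⊛ y)[3] = -4
(x ⊛ y)[4] = -4
(x ⊛ y)[5] = -6

x ⊛ y = [2, -2, 6, -4, -4, -6]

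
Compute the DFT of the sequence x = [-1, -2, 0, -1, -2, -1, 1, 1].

X[k] = Σ(n=0 to 7) x[n] · ω_8^(nk)
where ω_8 = e^(-2πi/8)

Computing each X[k]:
X[0] = -5
X[1] = 1.7071+3.1213i
X[2] = -4+3i
X[3] = 0.2929+1.1213i
X[4] = 1
X[5] = 0.2929-1.1213i
X[6] = -4-3i
X[7] = 1.7071-3.1213i

X = [-5, 1.7071+3.1213i, -4+3i, 0.2929+1.1213i, 1, 0.2929-1.1213i, -4-3i, 1.7071-3.1213i]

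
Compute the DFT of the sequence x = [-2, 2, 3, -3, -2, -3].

X[k] = Σ(n=0 to 5) x[n] · ω_6^(nk)
where ω_6 = e^(-2πi/6)

Computing each X[k]:
X[0] = -5
X[1] = -8.6603i
X[2] = -5
X[3] = 3
X[4] = -5
X[5] = 8.6603i

X = [-5, -8.6603i, -5, 3, -5, 8.6603i]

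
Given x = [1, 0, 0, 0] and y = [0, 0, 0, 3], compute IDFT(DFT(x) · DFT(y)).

(x ⊛ y)[n] = Σ(m=0 to 3) x[m] · y[(n-m) mod 4]

Computing each output sample:
(x ⊛ y)[0] = 0
(x ⊛ y)[1] = 0
(x ⊛ y)[2] = 0
(x ⊛ y)[3] = 3

x ⊛ y = [0, 0, 0, 3]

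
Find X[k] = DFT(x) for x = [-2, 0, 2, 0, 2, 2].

X[k] = Σ(n=0 to 5) x[n] · ω_6^(nk)
where ω_6 = e^(-2πi/6)

Computing each X[k]:
X[0] = 4
X[1] = -3.0000+1.7321i
X[2] = -5.0000+1.7321i
X[3] = 0
X[4] = -5.0000-1.7321i
X[5] = -3.0000-1.7321i

X = [4, -3.0000+1.7321i, -5.0000+1.7321i, 0, -5.0000-1.7321i, -3.0000-1.7321i]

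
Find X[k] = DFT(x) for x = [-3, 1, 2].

X[k] = Σ(n=0 to 2) x[n] · ω_3^(nk)
where ω_3 = e^(-2πi/3)

Computing each X[k]:
X[0] = 0
X[1] = -4.5000+0.8660i
X[2] = -4.5000-0.8660i

X = [0, -4.5000+0.8660i, -4.5000-0.8660i]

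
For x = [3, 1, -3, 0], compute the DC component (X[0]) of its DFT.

X[0] = Σ(n=0 to 3) x[n] · ω_4^0 = Σ x[n]
= (3) + (1) + (-3) + (0)

X[0] = 1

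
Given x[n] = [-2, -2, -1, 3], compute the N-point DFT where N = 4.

X[k] = Σ(n=0 to 3) x[n] · ω_4^(nk)
where ω_4 = e^(-2πi/4)

Computing each X[k]:
X[0] = -2
X[1] = -1+5i
X[2] = -4
X[3] = -1-5i

X = [-2, -1+5i, -4, -1-5i]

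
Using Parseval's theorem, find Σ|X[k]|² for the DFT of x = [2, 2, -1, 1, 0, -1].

Parseval: Σ|x[n]|² = (1/N)Σ|X[k]|², so Σ|X[k]|² = N·Σ|x[n]|² = 6·11.0000

Σ|X[k]|² = N·Σ|x[n]|² = 6·11.0000 = 66.0000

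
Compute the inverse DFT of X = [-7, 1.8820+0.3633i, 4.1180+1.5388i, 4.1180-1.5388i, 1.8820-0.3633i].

x[n] = (1/5) Σ(k=0 to 4) X[k] · e^(2πikn/5)

Computing each x[n]:
x[0] = 1
x[1] = -3
x[2] = -1
x[3] = -2
x[4] = -2

x = [1, -3, -1, -2, -2]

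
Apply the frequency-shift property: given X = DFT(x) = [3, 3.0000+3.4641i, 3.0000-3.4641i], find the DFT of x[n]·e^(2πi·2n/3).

Modulation property: DFT(ω_3^(-2n)·x[n]) = X[(k-2) mod 3], so circularly shift X by 2 positions.

X[k-2] = [3.0000+3.4641i, 3.0000-3.4641i, 3]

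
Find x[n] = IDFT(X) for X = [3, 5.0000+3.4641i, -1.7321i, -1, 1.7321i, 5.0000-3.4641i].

x[n] = (1/6) Σ(k=0 to 5) X[k] · e^(2πikn/6)

Computing each x[n]:
x[0] = 2
x[1] = 1
x[2] = -2
x[3] = -1
x[4] = 1
x[5] = 2

x = [2, 1, -2, -1, 1, 2]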